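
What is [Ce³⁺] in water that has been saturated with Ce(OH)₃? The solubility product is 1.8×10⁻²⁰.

Ce(OH)₃(s) ⇌ Ce³⁺(aq) + 3 OH⁻(aq)
With molar solubility s: [Ce³⁺] = s, [OH⁻] = 3s.
Ksp = [Ce³⁺][OH⁻]^3 = s · (3s)^3 = 27s^4 = 1.8×10⁻²⁰
s = 5.1×10⁻⁶ mol/L
[Ce³⁺] = s = 5.1×10⁻⁶ mol/L

5.1×10⁻⁶ M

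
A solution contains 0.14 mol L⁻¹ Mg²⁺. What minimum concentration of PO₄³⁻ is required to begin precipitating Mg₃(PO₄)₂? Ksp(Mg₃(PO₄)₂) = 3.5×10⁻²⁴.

3.6×10⁻¹¹ M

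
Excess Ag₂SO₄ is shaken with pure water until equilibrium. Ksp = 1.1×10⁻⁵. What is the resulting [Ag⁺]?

2.8×10⁻² M

Ag₂SO₄(s) ⇌ 2 Ag⁺(aq) + SO₄²⁻(aq)
If s mol/L of Ag₂SO₄ dissolves, [Ag⁺] = 2s and [SO₄²⁻] = s.
Ksp = [Ag⁺]^2[SO₄²⁻] = (2s)^2 · s = 4s^3 = 1.1×10⁻⁵
s = 1.4×10⁻² M
[Ag⁺] = 2s = 2.8×10⁻² M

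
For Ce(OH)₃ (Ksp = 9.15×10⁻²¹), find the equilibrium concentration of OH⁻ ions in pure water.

Ce(OH)₃(s) ⇌ Ce³⁺(aq) + 3 OH⁻(aq)
With molar solubility s: [Ce³⁺] = s, [OH⁻] = 3s.
Ksp = [Ce³⁺][OH⁻]^3 = s · (3s)^3 = 27s^4 = 9.15×10⁻²¹
s = 4.29×10⁻⁶ mol/L
[OH⁻] = 3s = 1.29×10⁻⁵ mol/L

1.29×10⁻⁵ M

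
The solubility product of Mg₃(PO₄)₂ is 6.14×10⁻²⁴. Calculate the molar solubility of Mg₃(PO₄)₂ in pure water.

8.93×10⁻⁶ M

Mg₃(PO₄)₂(s) ⇌ 3 Mg²⁺(aq) + 2 PO₄³⁻(aq)
Let s be the molar solubility. Then [Mg²⁺] = 3s and [PO₄³⁻] = 2s.
Ksp = [Mg²⁺]^3[PO₄³⁻]^2 = (3s)^3 · (2s)^2 = 108s^5
108s^5 = 6.14×10⁻²⁴  ⇒  s^5 = 5.69×10⁻²⁶
Taking the 5th root, s = 8.93×10⁻⁶ mol/L.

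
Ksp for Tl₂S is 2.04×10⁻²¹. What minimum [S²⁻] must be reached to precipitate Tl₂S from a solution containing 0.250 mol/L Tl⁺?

3.26×10⁻²⁰ M

A salt starts to precipitate once the ion product Q reaches its Ksp.
Tl₂S(s) ⇌ 2 Tl⁺(aq) + S²⁻(aq)
Ksp = [Tl⁺]^2[S²⁻] = [S²⁻](0.250)^2
[S²⁻] = 2.04×10⁻²¹ / (0.250)^2 = 3.26×10⁻²⁰
[S²⁻] = 3.26×10⁻²⁰ mol/L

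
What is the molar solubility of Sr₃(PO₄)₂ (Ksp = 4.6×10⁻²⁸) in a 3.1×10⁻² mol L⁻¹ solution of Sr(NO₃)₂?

2.0×10⁻¹² M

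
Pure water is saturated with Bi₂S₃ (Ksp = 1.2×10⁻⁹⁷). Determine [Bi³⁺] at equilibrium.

Bi₂S₃(s) ⇌ 2 Bi³⁺(aq) + 3 S²⁻(aq)
With molar solubility s: [Bi³⁺] = 2s, [S²⁻] = 3s.
Ksp = [Bi³⁺]^2[S²⁻]^3 = (2s)^2 · (3s)^3 = 108s^5 = 1.2×10⁻⁹⁷
s = 1.6×10⁻²⁰ mol/L
[Bi³⁺] = 2s = 3.2×10⁻²⁰ mol/L

3.2×10⁻²⁰ M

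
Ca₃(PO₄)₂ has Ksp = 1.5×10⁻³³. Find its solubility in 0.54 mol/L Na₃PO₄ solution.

5.8×10⁻¹² M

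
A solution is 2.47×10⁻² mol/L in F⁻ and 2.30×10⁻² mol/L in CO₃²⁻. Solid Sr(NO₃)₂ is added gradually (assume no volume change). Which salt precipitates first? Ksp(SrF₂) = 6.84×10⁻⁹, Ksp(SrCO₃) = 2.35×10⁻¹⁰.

SrCO₃

Precipitation begins when Q = Ksp.
For SrF₂: [Sr²⁺] = (Ksp/[F⁻]^2) = 1.12×10⁻⁵ mol/L
For SrCO₃: [Sr²⁺] = (Ksp/[CO₃²⁻]) = 1.02×10⁻⁸ mol/L
The smaller threshold [Sr²⁺] is reached first, so SrCO₃ precipitates first.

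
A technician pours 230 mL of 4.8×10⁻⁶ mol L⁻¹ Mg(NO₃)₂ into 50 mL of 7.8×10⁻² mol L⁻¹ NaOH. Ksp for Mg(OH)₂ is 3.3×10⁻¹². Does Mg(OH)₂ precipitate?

Total volume after mixing = 230 + 50 = 280 mL.
[Mg²⁺] = (4.8×10⁻⁶)(230)/280 = 3.9×10⁻⁶ mol L⁻¹
[OH⁻] = (7.8×10⁻²)(50)/280 = 1.4×10⁻² mol L⁻¹
Q = [Mg²⁺][OH⁻]^2 = 7.6×10⁻¹⁰
Since Q (7.6×10⁻¹⁰) exceeds Ksp (3.3×10⁻¹²), Mg(OH)₂ will precipitate.

Yes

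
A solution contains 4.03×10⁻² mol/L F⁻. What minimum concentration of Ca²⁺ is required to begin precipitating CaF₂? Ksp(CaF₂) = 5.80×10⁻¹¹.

Each salt precipitates once Q = Ksp for that salt.
CaF₂(s) ⇌ Ca²⁺(aq) + 2 F⁻(aq)
Ksp = [Ca²⁺][F⁻]^2 = [Ca²⁺](4.03×10⁻²)^2
[Ca²⁺] = 5.80×10⁻¹¹ / (4.03×10⁻²)^2 = 3.57×10⁻⁸
[Ca²⁺] = 3.57×10⁻⁸ mol/L

3.57×10⁻⁸ M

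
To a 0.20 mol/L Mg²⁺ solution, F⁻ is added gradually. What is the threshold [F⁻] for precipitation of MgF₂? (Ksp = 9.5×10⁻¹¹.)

2.2×10⁻⁵ M

A salt starts to precipitate once the ion product Q reaches its Ksp.
MgF₂(s) ⇌ Mg²⁺(aq) + 2 F⁻(aq)
Ksp = [Mg²⁺][F⁻]^2 = [F⁻]^2(0.20)
[F⁻]^2 = 9.5×10⁻¹¹ / (0.20) = 4.8×10⁻¹⁰
[F⁻] = 2.2×10⁻⁵ mol/L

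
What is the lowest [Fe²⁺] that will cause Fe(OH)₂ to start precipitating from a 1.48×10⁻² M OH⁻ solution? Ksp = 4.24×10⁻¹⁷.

1.94×10⁻¹³ M

Each salt precipitates once Q = Ksp for that salt.
Fe(OH)₂(s) ⇌ Fe²⁺(aq) + 2 OH⁻(aq)
Ksp = [Fe²⁺][OH⁻]^2 = [Fe²⁺](1.48×10⁻²)^2
[Fe²⁺] = 4.24×10⁻¹⁷ / (1.48×10⁻²)^2 = 1.94×10⁻¹³
[Fe²⁺] = 1.94×10⁻¹³ M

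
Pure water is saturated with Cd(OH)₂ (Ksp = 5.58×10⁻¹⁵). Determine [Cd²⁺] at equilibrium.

1.12×10⁻⁵ M

Cd(OH)₂(s) ⇌ Cd²⁺(aq) + 2 OH⁻(aq)
If s mol/L of Cd(OH)₂ dissolves, [Cd²⁺] = s and [OH⁻] = 2s.
Ksp = [Cd²⁺][OH⁻]^2 = s · (2s)^2 = 4s^3 = 5.58×10⁻¹⁵
s = 1.12×10⁻⁵ mol/L
[Cd²⁺] = s = 1.12×10⁻⁵ mol/L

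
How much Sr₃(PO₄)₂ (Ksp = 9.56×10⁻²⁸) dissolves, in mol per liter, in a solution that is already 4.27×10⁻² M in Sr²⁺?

1.75×10⁻¹² M

Sr₃(PO₄)₂(s) ⇌ 3 Sr²⁺(aq) + 2 PO₄³⁻(aq)
The solution already contains Sr²⁺ at 4.27×10⁻² M. Let s be the molar solubility of Sr₃(PO₄)₂.
[Sr²⁺] ≈ 4.27×10⁻² M (common ion dominates); [PO₄³⁻] = 2s.
Ksp = [Sr²⁺]^3[PO₄³⁻]^2 = (4.27×10⁻²)^3(2s)^2
(2s)^2 = 9.56×10⁻²⁸ / (4.27×10⁻²)^3 = 1.23×10⁻²³
s = 1.75×10⁻¹² M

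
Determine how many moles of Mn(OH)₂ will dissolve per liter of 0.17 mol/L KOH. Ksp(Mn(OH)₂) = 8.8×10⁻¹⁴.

3.0×10⁻¹² M

Mn(OH)₂(s) ⇌ Mn²⁺(aq) + 2 OH⁻(aq)
The solution already contains OH⁻ at 0.17 mol/L. Let s be the molar solubility of Mn(OH)₂.
[OH⁻] ≈ 0.17 mol/L (common ion dominates); [Mn²⁺] = s.
Ksp = [Mn²⁺][OH⁻]^2 = s(0.17)^2
s = 8.8×10⁻¹⁴ / (0.17)^2 = 3.0×10⁻¹²
s = 3.0×10⁻¹² mol/L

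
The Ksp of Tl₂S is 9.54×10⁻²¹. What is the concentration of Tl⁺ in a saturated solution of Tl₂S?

2.67×10⁻⁷ M

Tl₂S(s) ⇌ 2 Tl⁺(aq) + S²⁻(aq)
Let s be the molar solubility. Then [Tl⁺] = 2s and [S²⁻] = s.
Ksp = [Tl⁺]^2[S²⁻] = (2s)^2 · s = 4s^3 = 9.54×10⁻²¹
s = 1.34×10⁻⁷ M
[Tl⁺] = 2s = 2.67×10⁻⁷ M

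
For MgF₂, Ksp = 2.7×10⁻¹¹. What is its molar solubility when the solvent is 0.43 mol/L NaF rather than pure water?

MgF₂(s) ⇌ Mg²⁺(aq) + 2 F⁻(aq)
The solution already contains F⁻ at 0.43 mol/L. Let s be the molar solubility of MgF₂.
[F⁻] ≈ 0.43 mol/L (common ion dominates); [Mg²⁺] = s.
Ksp = [Mg²⁺][F⁻]^2 = s(0.43)^2
s = 2.7×10⁻¹¹ / (0.43)^2 = 1.5×10⁻¹⁰
s = 1.5×10⁻¹⁰ mol/L

1.5×10⁻¹⁰ M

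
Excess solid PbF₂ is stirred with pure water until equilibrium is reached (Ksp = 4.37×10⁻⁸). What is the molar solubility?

2.22×10⁻³ M

PbF₂(s) ⇌ Pb²⁺(aq) + 2 F⁻(aq)
For each mole of PbF₂ that dissolves per liter, [Pb²⁺] = s and [F⁻] = 2s; let s denote this solubility.
Ksp = [Pb²⁺][F⁻]^2 = s · (2s)^2 = 4s^3
4s^3 = 4.37×10⁻⁸  ⇒  s^3 = 1.09×10⁻⁸
Taking the 3rd root, s = 2.22×10⁻³ M.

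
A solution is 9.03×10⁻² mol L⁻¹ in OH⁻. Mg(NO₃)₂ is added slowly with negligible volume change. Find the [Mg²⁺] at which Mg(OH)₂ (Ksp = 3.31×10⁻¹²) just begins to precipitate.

Precipitation of each salt begins when its ion product equals Ksp.
Mg(OH)₂(s) ⇌ Mg²⁺(aq) + 2 OH⁻(aq)
Ksp = [Mg²⁺][OH⁻]^2 = [Mg²⁺](9.03×10⁻²)^2
[Mg²⁺] = 3.31×10⁻¹² / (9.03×10⁻²)^2 = 4.06×10⁻¹⁰
[Mg²⁺] = 4.06×10⁻¹⁰ mol L⁻¹

4.06×10⁻¹⁰ M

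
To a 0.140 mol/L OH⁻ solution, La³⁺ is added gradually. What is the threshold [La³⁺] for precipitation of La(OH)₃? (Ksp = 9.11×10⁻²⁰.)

3.32×10⁻¹⁷ M

Precipitation begins when Q = Ksp.
La(OH)₃(s) ⇌ La³⁺(aq) + 3 OH⁻(aq)
Ksp = [La³⁺][OH⁻]^3 = [La³⁺](0.140)^3
[La³⁺] = 9.11×10⁻²⁰ / (0.140)^3 = 3.32×10⁻¹⁷
[La³⁺] = 3.32×10⁻¹⁷ mol/L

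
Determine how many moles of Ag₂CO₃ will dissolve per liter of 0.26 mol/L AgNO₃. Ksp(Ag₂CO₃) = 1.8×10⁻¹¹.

2.7×10⁻¹⁰ M

Ag₂CO₃(s) ⇌ 2 Ag⁺(aq) + CO₃²⁻(aq)
The solution already contains Ag⁺ at 0.26 mol/L. Let s be the molar solubility of Ag₂CO₃.
[Ag⁺] ≈ 0.26 mol/L (common ion dominates); [CO₃²⁻] = s.
Ksp = [Ag⁺]^2[CO₃²⁻] = (0.26)^2s
s = 1.8×10⁻¹¹ / (0.26)^2 = 2.7×10⁻¹⁰
s = 2.7×10⁻¹⁰ mol/L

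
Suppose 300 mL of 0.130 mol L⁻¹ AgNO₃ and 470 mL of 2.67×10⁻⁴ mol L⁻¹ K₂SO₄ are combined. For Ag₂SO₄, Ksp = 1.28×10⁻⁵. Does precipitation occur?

No

Total volume after mixing = 300 + 470 = 770 mL.
[Ag⁺] = (0.130)(300)/770 = 5.06×10⁻² mol L⁻¹
[SO₄²⁻] = (2.67×10⁻⁴)(470)/770 = 1.63×10⁻⁴ mol L⁻¹
Q = [Ag⁺]^2[SO₄²⁻] = 4.18×10⁻⁷
Since Q (4.18×10⁻⁷) is less than Ksp (1.28×10⁻⁵), no Ag₂SO₄ precipitates.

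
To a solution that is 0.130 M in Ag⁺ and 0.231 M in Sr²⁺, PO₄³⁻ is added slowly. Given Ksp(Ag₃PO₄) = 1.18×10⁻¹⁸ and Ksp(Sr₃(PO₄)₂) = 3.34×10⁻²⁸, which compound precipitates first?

Each salt precipitates once Q = Ksp for that salt.
For Ag₃PO₄: [PO₄³⁻] = (Ksp/[Ag⁺]^3) = 5.37×10⁻¹⁶ M
For Sr₃(PO₄)₂: [PO₄³⁻] = (Ksp/[Sr²⁺]^3)^(1/2) = 1.65×10⁻¹³ M
Since Ag₃PO₄ needs less PO₄³⁻ to reach saturation, it precipitates first.

Ag₃PO₄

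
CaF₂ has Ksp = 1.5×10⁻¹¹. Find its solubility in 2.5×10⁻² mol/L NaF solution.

CaF₂(s) ⇌ Ca²⁺(aq) + 2 F⁻(aq)
With F⁻ already at 2.5×10⁻² mol/L and s small, take [F⁻] ≈ 2.5×10⁻² mol/L and [Ca²⁺] = s.
Ksp = [Ca²⁺][F⁻]^2 = s(2.5×10⁻²)^2
s = 1.5×10⁻¹¹ / (2.5×10⁻²)^2 = 2.4×10⁻⁸
s = 2.4×10⁻⁸ mol/L

2.4×10⁻⁸ M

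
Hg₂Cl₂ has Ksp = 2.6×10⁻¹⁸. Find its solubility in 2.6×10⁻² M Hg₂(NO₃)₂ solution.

Hg₂Cl₂(s) ⇌ Hg₂²⁺(aq) + 2 Cl⁻(aq)
The solution already contains Hg₂²⁺ at 2.6×10⁻² M. Let s be the molar solubility of Hg₂Cl₂.
[Hg₂²⁺] ≈ 2.6×10⁻² M (common ion dominates); [Cl⁻] = 2s.
Ksp = [Hg₂²⁺][Cl⁻]^2 = (2.6×10⁻²)(2s)^2
(2s)^2 = 2.6×10⁻¹⁸ / (2.6×10⁻²) = 1.0×10⁻¹⁶
s = 5.0×10⁻⁹ M

5.0×10⁻⁹ M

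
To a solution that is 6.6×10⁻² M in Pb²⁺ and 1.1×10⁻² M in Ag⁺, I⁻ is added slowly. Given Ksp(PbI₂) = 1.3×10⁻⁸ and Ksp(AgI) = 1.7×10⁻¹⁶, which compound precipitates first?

AgI

Precipitation of each salt begins when its ion product equals Ksp.
For PbI₂: [I⁻] = (Ksp/[Pb²⁺])^(1/2) = 4.4×10⁻⁴ M
For AgI: [I⁻] = (Ksp/[Ag⁺]) = 1.5×10⁻¹⁴ M
AgI requires the lower [I⁻], so it precipitates first.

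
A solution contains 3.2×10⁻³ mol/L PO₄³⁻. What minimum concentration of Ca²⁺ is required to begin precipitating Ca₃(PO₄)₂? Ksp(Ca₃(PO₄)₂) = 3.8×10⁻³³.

Precipitation begins when Q = Ksp.
Ca₃(PO₄)₂(s) ⇌ 3 Ca²⁺(aq) + 2 PO₄³⁻(aq)
Ksp = [Ca²⁺]^3[PO₄³⁻]^2 = [Ca²⁺]^3(3.2×10⁻³)^2
[Ca²⁺]^3 = 3.8×10⁻³³ / (3.2×10⁻³)^2 = 3.7×10⁻²⁸
[Ca²⁺] = 7.2×10⁻¹⁰ mol/L

7.2×10⁻¹⁰ M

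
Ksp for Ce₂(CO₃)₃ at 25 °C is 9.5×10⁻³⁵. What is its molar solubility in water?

6.1×10⁻⁸ M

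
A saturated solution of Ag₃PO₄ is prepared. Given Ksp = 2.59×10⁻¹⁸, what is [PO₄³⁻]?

1.76×10⁻⁵ M

Ag₃PO₄(s) ⇌ 3 Ag⁺(aq) + PO₄³⁻(aq)
Let s be the molar solubility. Then [Ag⁺] = 3s and [PO₄³⁻] = s.
Ksp = [Ag⁺]^3[PO₄³⁻] = (3s)^3 · s = 27s^4 = 2.59×10⁻¹⁸
s = 1.76×10⁻⁵ mol/L
[PO₄³⁻] = s = 1.76×10⁻⁵ mol/L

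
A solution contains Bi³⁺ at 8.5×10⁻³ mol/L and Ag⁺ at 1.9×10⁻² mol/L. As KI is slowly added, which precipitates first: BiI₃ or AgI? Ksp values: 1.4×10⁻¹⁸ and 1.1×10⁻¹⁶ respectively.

AgI

Precipitation begins when Q = Ksp.
For BiI₃: [I⁻] = (Ksp/[Bi³⁺])^(1/3) = 5.5×10⁻⁶ mol/L
For AgI: [I⁻] = (Ksp/[Ag⁺]) = 5.8×10⁻¹⁵ mol/L
The smaller threshold [I⁻] is reached first, so AgI precipitates first.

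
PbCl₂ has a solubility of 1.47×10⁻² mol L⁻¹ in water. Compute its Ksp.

PbCl₂(s) ⇌ Pb²⁺(aq) + 2 Cl⁻(aq)
With molar solubility s: [Pb²⁺] = s, [Cl⁻] = 2s.
Ksp = [Pb²⁺][Cl⁻]^2 = s · (2s)^2 = 4s^3
Ksp = 4 × (1.47×10⁻²)^3 = 1.27×10⁻⁵

Ksp = 1.27×10⁻⁵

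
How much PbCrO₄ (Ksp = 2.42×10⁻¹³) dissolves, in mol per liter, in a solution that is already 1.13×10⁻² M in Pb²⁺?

PbCrO₄(s) ⇌ Pb²⁺(aq) + CrO₄²⁻(aq)
Let s be the solubility of PbCrO₄ here. The common ion gives [Pb²⁺] ≈ 1.13×10⁻² M, and [CrO₄²⁻] = s.
Ksp = [Pb²⁺][CrO₄²⁻] = (1.13×10⁻²)s
s = 2.42×10⁻¹³ / (1.13×10⁻²) = 2.14×10⁻¹¹
s = 2.14×10⁻¹¹ M

2.14×10⁻¹¹ M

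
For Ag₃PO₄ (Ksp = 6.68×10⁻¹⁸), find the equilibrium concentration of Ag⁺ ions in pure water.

6.69×10⁻⁵ M

Ag₃PO₄(s) ⇌ 3 Ag⁺(aq) + PO₄³⁻(aq)
With molar solubility s: [Ag⁺] = 3s, [PO₄³⁻] = s.
Ksp = [Ag⁺]^3[PO₄³⁻] = (3s)^3 · s = 27s^4 = 6.68×10⁻¹⁸
s = 2.23×10⁻⁵ M
[Ag⁺] = 3s = 6.69×10⁻⁵ M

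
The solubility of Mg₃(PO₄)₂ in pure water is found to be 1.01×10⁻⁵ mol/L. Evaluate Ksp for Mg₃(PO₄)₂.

Ksp = 1.14×10⁻²³

Mg₃(PO₄)₂(s) ⇌ 3 Mg²⁺(aq) + 2 PO₄³⁻(aq)
If s mol/L of Mg₃(PO₄)₂ dissolves, [Mg²⁺] = 3s and [PO₄³⁻] = 2s.
Ksp = [Mg²⁺]^3[PO₄³⁻]^2 = (3s)^3 · (2s)^2 = 108s^5
Ksp = 108 × (1.01×10⁻⁵)^5 = 1.14×10⁻²³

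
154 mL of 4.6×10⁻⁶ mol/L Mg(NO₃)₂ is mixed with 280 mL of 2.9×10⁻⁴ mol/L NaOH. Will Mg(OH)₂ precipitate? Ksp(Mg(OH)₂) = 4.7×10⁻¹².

No

Total volume after mixing = 154 + 280 = 434 mL.
[Mg²⁺] = (4.6×10⁻⁶)(154)/434 = 1.6×10⁻⁶ mol/L
[OH⁻] = (2.9×10⁻⁴)(280)/434 = 1.9×10⁻⁴ mol/L
Q = [Mg²⁺][OH⁻]^2 = 5.7×10⁻¹⁴
Q < Ksp (5.7×10⁻¹⁴ vs 4.7×10⁻¹²); the solution remains unsaturated and no precipitate forms.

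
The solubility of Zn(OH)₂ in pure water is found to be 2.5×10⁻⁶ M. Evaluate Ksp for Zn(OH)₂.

Ksp = 6.3×10⁻¹⁷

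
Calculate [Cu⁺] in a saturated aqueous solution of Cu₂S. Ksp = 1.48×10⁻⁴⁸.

Cu₂S(s) ⇌ 2 Cu⁺(aq) + S²⁻(aq)
For each mole of Cu₂S that dissolves per liter, [Cu⁺] = 2s and [S²⁻] = s; let s denote this solubility.
Ksp = [Cu⁺]^2[S²⁻] = (2s)^2 · s = 4s^3 = 1.48×10⁻⁴⁸
s = 7.18×10⁻¹⁷ mol L⁻¹
[Cu⁺] = 2s = 1.44×10⁻¹⁶ mol L⁻¹

1.44×10⁻¹⁶ M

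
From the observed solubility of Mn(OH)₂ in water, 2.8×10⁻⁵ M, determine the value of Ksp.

Ksp = 8.8×10⁻¹⁴

Mn(OH)₂(s) ⇌ Mn²⁺(aq) + 2 OH⁻(aq)
With molar solubility s: [Mn²⁺] = s, [OH⁻] = 2s.
Ksp = [Mn²⁺][OH⁻]^2 = s · (2s)^2 = 4s^3
Ksp = 4 × (2.8×10⁻⁵)^3 = 8.8×10⁻¹⁴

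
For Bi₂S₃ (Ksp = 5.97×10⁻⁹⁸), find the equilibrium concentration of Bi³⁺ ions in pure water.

2.82×10⁻²⁰ M

Bi₂S₃(s) ⇌ 2 Bi³⁺(aq) + 3 S²⁻(aq)
With molar solubility s: [Bi³⁺] = 2s, [S²⁻] = 3s.
Ksp = [Bi³⁺]^2[S²⁻]^3 = (2s)^2 · (3s)^3 = 108s^5 = 5.97×10⁻⁹⁸
s = 1.41×10⁻²⁰ M
[Bi³⁺] = 2s = 2.82×10⁻²⁰ M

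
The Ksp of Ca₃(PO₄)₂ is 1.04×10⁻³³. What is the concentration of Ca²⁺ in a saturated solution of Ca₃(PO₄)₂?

2.98×10⁻⁷ M

Ca₃(PO₄)₂(s) ⇌ 3 Ca²⁺(aq) + 2 PO₄³⁻(aq)
With molar solubility s: [Ca²⁺] = 3s, [PO₄³⁻] = 2s.
Ksp = [Ca²⁺]^3[PO₄³⁻]^2 = (3s)^3 · (2s)^2 = 108s^5 = 1.04×10⁻³³
s = 9.92×10⁻⁸ mol L⁻¹
[Ca²⁺] = 3s = 2.98×10⁻⁷ mol L⁻¹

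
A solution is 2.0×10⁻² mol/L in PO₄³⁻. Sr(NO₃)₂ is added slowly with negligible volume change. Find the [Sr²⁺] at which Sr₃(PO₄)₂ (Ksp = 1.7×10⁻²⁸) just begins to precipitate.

Each salt precipitates once Q = Ksp for that salt.
Sr₃(PO₄)₂(s) ⇌ 3 Sr²⁺(aq) + 2 PO₄³⁻(aq)
Ksp = [Sr²⁺]^3[PO₄³⁻]^2 = [Sr²⁺]^3(2.0×10⁻²)^2
[Sr²⁺]^3 = 1.7×10⁻²⁸ / (2.0×10⁻²)^2 = 4.3×10⁻²⁵
[Sr²⁺] = 7.5×10⁻⁹ mol/L

7.5×10⁻⁹ M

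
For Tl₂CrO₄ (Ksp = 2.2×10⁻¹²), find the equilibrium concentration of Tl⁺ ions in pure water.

Tl₂CrO₄(s) ⇌ 2 Tl⁺(aq) + CrO₄²⁻(aq)
With molar solubility s: [Tl⁺] = 2s, [CrO₄²⁻] = s.
Ksp = [Tl⁺]^2[CrO₄²⁻] = (2s)^2 · s = 4s^3 = 2.2×10⁻¹²
s = 8.2×10⁻⁵ mol/L
[Tl⁺] = 2s = 1.6×10⁻⁴ mol/L

1.6×10⁻⁴ M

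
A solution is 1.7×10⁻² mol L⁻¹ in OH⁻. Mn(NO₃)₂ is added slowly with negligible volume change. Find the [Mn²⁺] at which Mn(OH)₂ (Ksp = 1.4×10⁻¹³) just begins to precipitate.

4.8×10⁻¹⁰ M

Precipitation of each salt begins when its ion product equals Ksp.
Mn(OH)₂(s) ⇌ Mn²⁺(aq) + 2 OH⁻(aq)
Ksp = [Mn²⁺][OH⁻]^2 = [Mn²⁺](1.7×10⁻²)^2
[Mn²⁺] = 1.4×10⁻¹³ / (1.7×10⁻²)^2 = 4.8×10⁻¹⁰
[Mn²⁺] = 4.8×10⁻¹⁰ mol L⁻¹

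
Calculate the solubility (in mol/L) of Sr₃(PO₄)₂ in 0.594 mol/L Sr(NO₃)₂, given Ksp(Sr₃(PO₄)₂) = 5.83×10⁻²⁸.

Sr₃(PO₄)₂(s) ⇌ 3 Sr²⁺(aq) + 2 PO₄³⁻(aq)
Sr²⁺ is already present at 0.594 mol/L. If s mol/L of Sr₃(PO₄)₂ dissolves, [PO₄³⁻] = 2s while [Sr²⁺] ≈ 0.594 mol/L.
Ksp = [Sr²⁺]^3[PO₄³⁻]^2 = (0.594)^3(2s)^2
(2s)^2 = 5.83×10⁻²⁸ / (0.594)^3 = 2.78×10⁻²⁷
s = 2.64×10⁻¹⁴ mol/L

2.64×10⁻¹⁴ M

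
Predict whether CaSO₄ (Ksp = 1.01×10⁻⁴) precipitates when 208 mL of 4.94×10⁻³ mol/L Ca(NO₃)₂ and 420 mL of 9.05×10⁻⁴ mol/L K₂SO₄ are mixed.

The combined volume is 628 mL.
[Ca²⁺] = (4.94×10⁻³)(208)/628 = 1.64×10⁻³ mol/L
[SO₄²⁻] = (9.05×10⁻⁴)(420)/628 = 6.05×10⁻⁴ mol/L
Q = [Ca²⁺][SO₄²⁻] = 9.90×10⁻⁷
Q < Ksp (9.90×10⁻⁷ vs 1.01×10⁻⁴); the solution remains unsaturated and no precipitate forms.

No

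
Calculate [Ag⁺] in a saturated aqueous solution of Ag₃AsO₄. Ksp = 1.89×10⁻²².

4.88×10⁻⁶ M

Ag₃AsO₄(s) ⇌ 3 Ag⁺(aq) + AsO₄³⁻(aq)
If s mol/L of Ag₃AsO₄ dissolves, [Ag⁺] = 3s and [AsO₄³⁻] = s.
Ksp = [Ag⁺]^3[AsO₄³⁻] = (3s)^3 · s = 27s^4 = 1.89×10⁻²²
s = 1.63×10⁻⁶ M
[Ag⁺] = 3s = 4.88×10⁻⁶ M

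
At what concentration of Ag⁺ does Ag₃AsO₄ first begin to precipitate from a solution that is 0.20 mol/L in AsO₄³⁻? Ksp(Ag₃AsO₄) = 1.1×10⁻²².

8.2×10⁻⁸ M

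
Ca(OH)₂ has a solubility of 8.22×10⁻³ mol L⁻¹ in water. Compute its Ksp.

Ca(OH)₂(s) ⇌ Ca²⁺(aq) + 2 OH⁻(aq)
Call the molar solubility s, so that [Ca²⁺] = s and [OH⁻] = 2s.
Ksp = [Ca²⁺][OH⁻]^2 = s · (2s)^2 = 4s^3
Ksp = 4 × (8.22×10⁻³)^3 = 2.22×10⁻⁶

Ksp = 2.22×10⁻⁶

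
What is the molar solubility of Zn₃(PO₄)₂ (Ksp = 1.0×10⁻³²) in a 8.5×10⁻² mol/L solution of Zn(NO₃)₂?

2.0×10⁻¹⁵ M

Zn₃(PO₄)₂(s) ⇌ 3 Zn²⁺(aq) + 2 PO₄³⁻(aq)
The solution already contains Zn²⁺ at 8.5×10⁻² mol/L. Let s be the molar solubility of Zn₃(PO₄)₂.
[Zn²⁺] ≈ 8.5×10⁻² mol/L (common ion dominates); [PO₄³⁻] = 2s.
Ksp = [Zn²⁺]^3[PO₄³⁻]^2 = (8.5×10⁻²)^3(2s)^2
(2s)^2 = 1.0×10⁻³² / (8.5×10⁻²)^3 = 1.6×10⁻²⁹
s = 2.0×10⁻¹⁵ mol/L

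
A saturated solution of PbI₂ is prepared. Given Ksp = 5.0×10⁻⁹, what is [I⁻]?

2.2×10⁻³ M

PbI₂(s) ⇌ Pb²⁺(aq) + 2 I⁻(aq)
With molar solubility s: [Pb²⁺] = s, [I⁻] = 2s.
Ksp = [Pb²⁺][I⁻]^2 = s · (2s)^2 = 4s^3 = 5.0×10⁻⁹
s = 1.1×10⁻³ mol/L
[I⁻] = 2s = 2.2×10⁻³ mol/L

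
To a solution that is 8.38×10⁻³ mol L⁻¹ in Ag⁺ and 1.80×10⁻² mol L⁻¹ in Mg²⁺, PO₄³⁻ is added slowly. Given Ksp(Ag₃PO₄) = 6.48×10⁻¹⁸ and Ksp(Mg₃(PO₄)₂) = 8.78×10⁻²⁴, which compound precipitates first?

Precipitation begins when Q = Ksp.
For Ag₃PO₄: [PO₄³⁻] = (Ksp/[Ag⁺]^3) = 1.10×10⁻¹¹ mol L⁻¹
For Mg₃(PO₄)₂: [PO₄³⁻] = (Ksp/[Mg²⁺]^3)^(1/2) = 1.23×10⁻⁹ mol L⁻¹
The smaller threshold [PO₄³⁻] is reached first, so Ag₃PO₄ precipitates first.

Ag₃PO₄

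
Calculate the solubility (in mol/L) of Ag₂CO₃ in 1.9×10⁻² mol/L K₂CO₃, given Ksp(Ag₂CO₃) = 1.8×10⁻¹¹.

1.5×10⁻⁵ M

Ag₂CO₃(s) ⇌ 2 Ag⁺(aq) + CO₃²⁻(aq)
CO₃²⁻ is already present at 1.9×10⁻² mol/L. If s mol/L of Ag₂CO₃ dissolves, [Ag⁺] = 2s while [CO₃²⁻] ≈ 1.9×10⁻² mol/L.
Ksp = [Ag⁺]^2[CO₃²⁻] = (2s)^2(1.9×10⁻²)
(2s)^2 = 1.8×10⁻¹¹ / (1.9×10⁻²) = 9.5×10⁻¹⁰
s = 1.5×10⁻⁵ mol/L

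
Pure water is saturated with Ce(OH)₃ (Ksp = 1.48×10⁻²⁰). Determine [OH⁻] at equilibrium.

1.45×10⁻⁵ M

Ce(OH)₃(s) ⇌ Ce³⁺(aq) + 3 OH⁻(aq)
Call the molar solubility s, so that [Ce³⁺] = s and [OH⁻] = 3s.
Ksp = [Ce³⁺][OH⁻]^3 = s · (3s)^3 = 27s^4 = 1.48×10⁻²⁰
s = 4.84×10⁻⁶ M
[OH⁻] = 3s = 1.45×10⁻⁵ M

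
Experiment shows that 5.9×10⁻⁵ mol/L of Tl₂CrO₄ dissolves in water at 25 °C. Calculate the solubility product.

Tl₂CrO₄(s) ⇌ 2 Tl⁺(aq) + CrO₄²⁻(aq)
If s mol/L of Tl₂CrO₄ dissolves, [Tl⁺] = 2s and [CrO₄²⁻] = s.
Ksp = [Tl⁺]^2[CrO₄²⁻] = (2s)^2 · s = 4s^3
Ksp = 4 × (5.9×10⁻⁵)^3 = 8.2×10⁻¹³

Ksp = 8.2×10⁻¹³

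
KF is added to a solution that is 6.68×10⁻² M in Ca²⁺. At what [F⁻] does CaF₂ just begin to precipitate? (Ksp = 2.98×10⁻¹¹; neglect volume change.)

The threshold for precipitation is Q = Ksp.
CaF₂(s) ⇌ Ca²⁺(aq) + 2 F⁻(aq)
Ksp = [Ca²⁺][F⁻]^2 = [F⁻]^2(6.68×10⁻²)
[F⁻]^2 = 2.98×10⁻¹¹ / (6.68×10⁻²) = 4.46×10⁻¹⁰
[F⁻] = 2.11×10⁻⁵ M

2.11×10⁻⁵ M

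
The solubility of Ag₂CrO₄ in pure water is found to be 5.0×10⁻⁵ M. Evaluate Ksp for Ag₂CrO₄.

Ag₂CrO₄(s) ⇌ 2 Ag⁺(aq) + CrO₄²⁻(aq)
Call the molar solubility s, so that [Ag⁺] = 2s and [CrO₄²⁻] = s.
Ksp = [Ag⁺]^2[CrO₄²⁻] = (2s)^2 · s = 4s^3
Ksp = 4 × (5.0×10⁻⁵)^3 = 5.0×10⁻¹³

Ksp = 5.0×10⁻¹³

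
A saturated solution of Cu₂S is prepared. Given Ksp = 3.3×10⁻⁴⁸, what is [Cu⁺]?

1.9×10⁻¹⁶ M

Cu₂S(s) ⇌ 2 Cu⁺(aq) + S²⁻(aq)
Call the molar solubility s, so that [Cu⁺] = 2s and [S²⁻] = s.
Ksp = [Cu⁺]^2[S²⁻] = (2s)^2 · s = 4s^3 = 3.3×10⁻⁴⁸
s = 9.4×10⁻¹⁷ mol/L
[Cu⁺] = 2s = 1.9×10⁻¹⁶ mol/L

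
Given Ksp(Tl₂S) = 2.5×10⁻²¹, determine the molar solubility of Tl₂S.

Tl₂S(s) ⇌ 2 Tl⁺(aq) + S²⁻(aq)
If s mol/L of Tl₂S dissolves, [Tl⁺] = 2s and [S²⁻] = s.
Ksp = [Tl⁺]^2[S²⁻] = (2s)^2 · s = 4s^3
4s^3 = 2.5×10⁻²¹  ⇒  s^3 = 6.3×10⁻²²
s = 8.5×10⁻⁸ M

8.5×10⁻⁸ M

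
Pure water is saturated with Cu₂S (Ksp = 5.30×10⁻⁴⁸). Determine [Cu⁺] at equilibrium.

Cu₂S(s) ⇌ 2 Cu⁺(aq) + S²⁻(aq)
If s mol/L of Cu₂S dissolves, [Cu⁺] = 2s and [S²⁻] = s.
Ksp = [Cu⁺]^2[S²⁻] = (2s)^2 · s = 4s^3 = 5.30×10⁻⁴⁸
s = 1.10×10⁻¹⁶ mol L⁻¹
[Cu⁺] = 2s = 2.20×10⁻¹⁶ mol L⁻¹

2.20×10⁻¹⁶ M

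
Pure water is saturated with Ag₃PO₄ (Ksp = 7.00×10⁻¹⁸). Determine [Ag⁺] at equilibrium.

6.77×10⁻⁵ M

Ag₃PO₄(s) ⇌ 3 Ag⁺(aq) + PO₄³⁻(aq)
Let s be the molar solubility. Then [Ag⁺] = 3s and [PO₄³⁻] = s.
Ksp = [Ag⁺]^3[PO₄³⁻] = (3s)^3 · s = 27s^4 = 7.00×10⁻¹⁸
s = 2.26×10⁻⁵ M
[Ag⁺] = 3s = 6.77×10⁻⁵ M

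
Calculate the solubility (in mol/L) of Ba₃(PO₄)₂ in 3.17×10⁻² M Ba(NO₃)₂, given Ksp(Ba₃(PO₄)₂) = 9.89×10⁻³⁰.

2.79×10⁻¹³ M

Ba₃(PO₄)₂(s) ⇌ 3 Ba²⁺(aq) + 2 PO₄³⁻(aq)
Let s be the solubility of Ba₃(PO₄)₂ here. The common ion gives [Ba²⁺] ≈ 3.17×10⁻² M, and [PO₄³⁻] = 2s.
Ksp = [Ba²⁺]^3[PO₄³⁻]^2 = (3.17×10⁻²)^3(2s)^2
(2s)^2 = 9.89×10⁻³⁰ / (3.17×10⁻²)^3 = 3.10×10⁻²⁵
s = 2.79×10⁻¹³ M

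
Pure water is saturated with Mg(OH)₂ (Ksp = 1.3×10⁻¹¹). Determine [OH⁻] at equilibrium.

3.0×10⁻⁴ M

Mg(OH)₂(s) ⇌ Mg²⁺(aq) + 2 OH⁻(aq)
Let s be the molar solubility. Then [Mg²⁺] = s and [OH⁻] = 2s.
Ksp = [Mg²⁺][OH⁻]^2 = s · (2s)^2 = 4s^3 = 1.3×10⁻¹¹
s = 1.5×10⁻⁴ mol/L
[OH⁻] = 2s = 3.0×10⁻⁴ mol/L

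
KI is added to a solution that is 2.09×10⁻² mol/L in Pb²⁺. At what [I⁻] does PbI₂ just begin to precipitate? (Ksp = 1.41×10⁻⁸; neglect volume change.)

8.21×10⁻⁴ M

The threshold for precipitation is Q = Ksp.
PbI₂(s) ⇌ Pb²⁺(aq) + 2 I⁻(aq)
Ksp = [Pb²⁺][I⁻]^2 = [I⁻]^2(2.09×10⁻²)
[I⁻]^2 = 1.41×10⁻⁸ / (2.09×10⁻²) = 6.75×10⁻⁷
[I⁻] = 8.21×10⁻⁴ mol/L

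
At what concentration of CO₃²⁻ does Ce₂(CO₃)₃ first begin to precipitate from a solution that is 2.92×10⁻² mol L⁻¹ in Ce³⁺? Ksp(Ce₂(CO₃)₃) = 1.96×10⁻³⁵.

2.84×10⁻¹¹ M

Precipitation begins when Q = Ksp.
Ce₂(CO₃)₃(s) ⇌ 2 Ce³⁺(aq) + 3 CO₃²⁻(aq)
Ksp = [Ce³⁺]^2[CO₃²⁻]^3 = [CO₃²⁻]^3(2.92×10⁻²)^2
[CO₃²⁻]^3 = 1.96×10⁻³⁵ / (2.92×10⁻²)^2 = 2.30×10⁻³²
[CO₃²⁻] = 2.84×10⁻¹¹ mol L⁻¹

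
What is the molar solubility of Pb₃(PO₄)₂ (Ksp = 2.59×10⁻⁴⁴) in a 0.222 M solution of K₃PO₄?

2.69×10⁻¹⁵ M

Pb₃(PO₄)₂(s) ⇌ 3 Pb²⁺(aq) + 2 PO₄³⁻(aq)
The solution already contains PO₄³⁻ at 0.222 M. Let s be the molar solubility of Pb₃(PO₄)₂.
[PO₄³⁻] ≈ 0.222 M (common ion dominates); [Pb²⁺] = 3s.
Ksp = [Pb²⁺]^3[PO₄³⁻]^2 = (3s)^3(0.222)^2
(3s)^3 = 2.59×10⁻⁴⁴ / (0.222)^2 = 5.26×10⁻⁴³
s = 2.69×10⁻¹⁵ M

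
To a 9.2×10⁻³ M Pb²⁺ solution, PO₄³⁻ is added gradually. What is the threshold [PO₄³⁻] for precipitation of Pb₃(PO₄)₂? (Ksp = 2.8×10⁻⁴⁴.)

1.9×10⁻¹⁹ M

Precipitation begins when Q = Ksp.
Pb₃(PO₄)₂(s) ⇌ 3 Pb²⁺(aq) + 2 PO₄³⁻(aq)
Ksp = [Pb²⁺]^3[PO₄³⁻]^2 = [PO₄³⁻]^2(9.2×10⁻³)^3
[PO₄³⁻]^2 = 2.8×10⁻⁴⁴ / (9.2×10⁻³)^3 = 3.6×10⁻³⁸
[PO₄³⁻] = 1.9×10⁻¹⁹ M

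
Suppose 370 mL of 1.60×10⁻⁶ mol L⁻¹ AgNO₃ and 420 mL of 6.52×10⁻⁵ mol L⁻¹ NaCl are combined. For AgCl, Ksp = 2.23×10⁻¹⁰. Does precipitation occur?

After mixing, V = 370 mL + 420 mL = 790 mL.
[Ag⁺] = (1.60×10⁻⁶)(370)/790 = 7.49×10⁻⁷ mol L⁻¹
[Cl⁻] = (6.52×10⁻⁵)(420)/790 = 3.47×10⁻⁵ mol L⁻¹
Q = [Ag⁺][Cl⁻] = 2.60×10⁻¹¹
Q < Ksp (2.60×10⁻¹¹ vs 2.23×10⁻¹⁰); the solution remains unsaturated and no precipitate forms.

No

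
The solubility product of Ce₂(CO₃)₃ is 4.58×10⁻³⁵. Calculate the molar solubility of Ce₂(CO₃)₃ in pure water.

5.31×10⁻⁸ M

Ce₂(CO₃)₃(s) ⇌ 2 Ce³⁺(aq) + 3 CO₃²⁻(aq)
If s mol/L of Ce₂(CO₃)₃ dissolves, [Ce³⁺] = 2s and [CO₃²⁻] = 3s.
Ksp = [Ce³⁺]^2[CO₃²⁻]^3 = (2s)^2 · (3s)^3 = 108s^5
108s^5 = 4.58×10⁻³⁵  ⇒  s^5 = 4.24×10⁻³⁷
s = (4.24×10⁻³⁷)^(1/5) = 5.31×10⁻⁸ mol/L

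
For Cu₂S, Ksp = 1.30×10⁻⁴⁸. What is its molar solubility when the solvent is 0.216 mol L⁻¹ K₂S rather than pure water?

1.23×10⁻²⁴ M

Cu₂S(s) ⇌ 2 Cu⁺(aq) + S²⁻(aq)
Let s be the solubility of Cu₂S here. The common ion gives [S²⁻] ≈ 0.216 mol L⁻¹, and [Cu⁺] = 2s.
Ksp = [Cu⁺]^2[S²⁻] = (2s)^2(0.216)
(2s)^2 = 1.30×10⁻⁴⁸ / (0.216) = 6.02×10⁻⁴⁸
s = 1.23×10⁻²⁴ mol L⁻¹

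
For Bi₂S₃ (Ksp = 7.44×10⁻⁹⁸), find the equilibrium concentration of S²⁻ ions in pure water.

Bi₂S₃(s) ⇌ 2 Bi³⁺(aq) + 3 S²⁻(aq)
With molar solubility s: [Bi³⁺] = 2s, [S²⁻] = 3s.
Ksp = [Bi³⁺]^2[S²⁻]^3 = (2s)^2 · (3s)^3 = 108s^5 = 7.44×10⁻⁹⁸
s = 1.47×10⁻²⁰ mol L⁻¹
[S²⁻] = 3s = 4.41×10⁻²⁰ mol L⁻¹

4.41×10⁻²⁰ M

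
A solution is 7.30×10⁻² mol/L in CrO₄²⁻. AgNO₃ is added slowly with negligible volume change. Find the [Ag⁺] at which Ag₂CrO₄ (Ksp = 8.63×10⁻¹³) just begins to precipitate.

The threshold for precipitation is Q = Ksp.
Ag₂CrO₄(s) ⇌ 2 Ag⁺(aq) + CrO₄²⁻(aq)
Ksp = [Ag⁺]^2[CrO₄²⁻] = [Ag⁺]^2(7.30×10⁻²)
[Ag⁺]^2 = 8.63×10⁻¹³ / (7.30×10⁻²) = 1.18×10⁻¹¹
[Ag⁺] = 3.44×10⁻⁶ mol/L

3.44×10⁻⁶ M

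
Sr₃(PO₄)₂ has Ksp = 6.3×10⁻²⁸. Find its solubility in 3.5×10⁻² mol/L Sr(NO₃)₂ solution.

1.9×10⁻¹² M

Sr₃(PO₄)₂(s) ⇌ 3 Sr²⁺(aq) + 2 PO₄³⁻(aq)
With Sr²⁺ already at 3.5×10⁻² mol/L and s small, take [Sr²⁺] ≈ 3.5×10⁻² mol/L and [PO₄³⁻] = 2s.
Ksp = [Sr²⁺]^3[PO₄³⁻]^2 = (3.5×10⁻²)^3(2s)^2
(2s)^2 = 6.3×10⁻²⁸ / (3.5×10⁻²)^3 = 1.5×10⁻²³
s = 1.9×10⁻¹² mol/L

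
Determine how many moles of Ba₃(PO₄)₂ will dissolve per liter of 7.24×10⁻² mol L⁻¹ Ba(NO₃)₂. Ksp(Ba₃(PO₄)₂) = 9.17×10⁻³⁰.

7.77×10⁻¹⁴ M

Ba₃(PO₄)₂(s) ⇌ 3 Ba²⁺(aq) + 2 PO₄³⁻(aq)
Ba²⁺ is already present at 7.24×10⁻² mol L⁻¹. If s mol/L of Ba₃(PO₄)₂ dissolves, [PO₄³⁻] = 2s while [Ba²⁺] ≈ 7.24×10⁻² mol L⁻¹.
Ksp = [Ba²⁺]^3[PO₄³⁻]^2 = (7.24×10⁻²)^3(2s)^2
(2s)^2 = 9.17×10⁻³⁰ / (7.24×10⁻²)^3 = 2.42×10⁻²⁶
s = 7.77×10⁻¹⁴ mol L⁻¹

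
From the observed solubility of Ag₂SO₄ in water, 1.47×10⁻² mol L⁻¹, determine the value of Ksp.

Ag₂SO₄(s) ⇌ 2 Ag⁺(aq) + SO₄²⁻(aq)
Let s be the molar solubility. Then [Ag⁺] = 2s and [SO₄²⁻] = s.
Ksp = [Ag⁺]^2[SO₄²⁻] = (2s)^2 · s = 4s^3
Ksp = 4 × (1.47×10⁻²)^3 = 1.27×10⁻⁵

Ksp = 1.27×10⁻⁵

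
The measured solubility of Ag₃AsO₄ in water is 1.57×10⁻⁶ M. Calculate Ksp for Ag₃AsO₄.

Ag₃AsO₄(s) ⇌ 3 Ag⁺(aq) + AsO₄³⁻(aq)
Let s be the molar solubility. Then [Ag⁺] = 3s and [AsO₄³⁻] = s.
Ksp = [Ag⁺]^3[AsO₄³⁻] = (3s)^3 · s = 27s^4
Ksp = 27 × (1.57×10⁻⁶)^4 = 1.64×10⁻²²

Ksp = 1.64×10⁻²²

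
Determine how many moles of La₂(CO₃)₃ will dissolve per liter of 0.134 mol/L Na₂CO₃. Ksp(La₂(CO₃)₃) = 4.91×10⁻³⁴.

2.26×10⁻¹⁶ M

La₂(CO₃)₃(s) ⇌ 2 La³⁺(aq) + 3 CO₃²⁻(aq)
Let s be the solubility of La₂(CO₃)₃ here. The common ion gives [CO₃²⁻] ≈ 0.134 mol/L, and [La³⁺] = 2s.
Ksp = [La³⁺]^2[CO₃²⁻]^3 = (2s)^2(0.134)^3
(2s)^2 = 4.91×10⁻³⁴ / (0.134)^3 = 2.04×10⁻³¹
s = 2.26×10⁻¹⁶ mol/L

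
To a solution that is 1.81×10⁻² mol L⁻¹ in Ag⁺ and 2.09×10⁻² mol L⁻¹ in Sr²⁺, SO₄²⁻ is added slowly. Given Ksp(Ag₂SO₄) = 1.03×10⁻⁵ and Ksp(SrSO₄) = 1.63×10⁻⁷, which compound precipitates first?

SrSO₄

A salt starts to precipitate once the ion product Q reaches its Ksp.
For Ag₂SO₄: [SO₄²⁻] = (Ksp/[Ag⁺]^2) = 3.14×10⁻² mol L⁻¹
For SrSO₄: [SO₄²⁻] = (Ksp/[Sr²⁺]) = 7.80×10⁻⁶ mol L⁻¹
SrSO₄ requires the lower [SO₄²⁻], so it precipitates first.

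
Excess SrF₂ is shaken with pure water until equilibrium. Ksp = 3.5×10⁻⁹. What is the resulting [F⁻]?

1.9×10⁻³ M

SrF₂(s) ⇌ Sr²⁺(aq) + 2 F⁻(aq)
Call the molar solubility s, so that [Sr²⁺] = s and [F⁻] = 2s.
Ksp = [Sr²⁺][F⁻]^2 = s · (2s)^2 = 4s^3 = 3.5×10⁻⁹
s = 9.6×10⁻⁴ mol L⁻¹
[F⁻] = 2s = 1.9×10⁻³ mol L⁻¹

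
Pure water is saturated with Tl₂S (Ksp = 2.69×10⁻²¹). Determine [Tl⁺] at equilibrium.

Tl₂S(s) ⇌ 2 Tl⁺(aq) + S²⁻(aq)
With molar solubility s: [Tl⁺] = 2s, [S²⁻] = s.
Ksp = [Tl⁺]^2[S²⁻] = (2s)^2 · s = 4s^3 = 2.69×10⁻²¹
s = 8.76×10⁻⁸ mol L⁻¹
[Tl⁺] = 2s = 1.75×10⁻⁷ mol L⁻¹

1.75×10⁻⁷ M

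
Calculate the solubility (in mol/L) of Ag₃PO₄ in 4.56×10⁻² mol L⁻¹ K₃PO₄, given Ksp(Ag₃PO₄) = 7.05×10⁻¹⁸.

1.79×10⁻⁶ M

Ag₃PO₄(s) ⇌ 3 Ag⁺(aq) + PO₄³⁻(aq)
PO₄³⁻ is already present at 4.56×10⁻² mol L⁻¹. If s mol/L of Ag₃PO₄ dissolves, [Ag⁺] = 3s while [PO₄³⁻] ≈ 4.56×10⁻² mol L⁻¹.
Ksp = [Ag⁺]^3[PO₄³⁻] = (3s)^3(4.56×10⁻²)
(3s)^3 = 7.05×10⁻¹⁸ / (4.56×10⁻²) = 1.55×10⁻¹⁶
s = 1.79×10⁻⁶ mol L⁻¹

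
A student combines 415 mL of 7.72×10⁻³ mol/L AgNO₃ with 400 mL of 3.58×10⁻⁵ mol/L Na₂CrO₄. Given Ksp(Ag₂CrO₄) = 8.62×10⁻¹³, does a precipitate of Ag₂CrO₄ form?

After mixing, V = 415 mL + 400 mL = 815 mL.
[Ag⁺] = (7.72×10⁻³)(415)/815 = 3.93×10⁻³ mol/L
[CrO₄²⁻] = (3.58×10⁻⁵)(400)/815 = 1.76×10⁻⁵ mol/L
Q = [Ag⁺]^2[CrO₄²⁻] = 2.72×10⁻¹⁰
Q = 2.72×10⁻¹⁰ > Ksp = 8.62×10⁻¹³, so the solution is supersaturated and Ag₂CrO₄ precipitates.

Yes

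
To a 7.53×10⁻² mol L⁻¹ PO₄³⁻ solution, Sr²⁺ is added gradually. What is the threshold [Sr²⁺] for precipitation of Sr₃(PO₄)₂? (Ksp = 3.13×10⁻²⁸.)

Precipitation of each salt begins when its ion product equals Ksp.
Sr₃(PO₄)₂(s) ⇌ 3 Sr²⁺(aq) + 2 PO₄³⁻(aq)
Ksp = [Sr²⁺]^3[PO₄³⁻]^2 = [Sr²⁺]^3(7.53×10⁻²)^2
[Sr²⁺]^3 = 3.13×10⁻²⁸ / (7.53×10⁻²)^2 = 5.52×10⁻²⁶
[Sr²⁺] = 3.81×10⁻⁹ mol L⁻¹

3.81×10⁻⁹ M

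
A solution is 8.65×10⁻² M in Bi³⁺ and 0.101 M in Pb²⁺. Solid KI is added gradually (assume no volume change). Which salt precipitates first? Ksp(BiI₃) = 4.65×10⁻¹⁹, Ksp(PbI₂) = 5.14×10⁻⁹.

The threshold for precipitation is Q = Ksp.
For BiI₃: [I⁻] = (Ksp/[Bi³⁺])^(1/3) = 1.75×10⁻⁶ M
For PbI₂: [I⁻] = (Ksp/[Pb²⁺])^(1/2) = 2.26×10⁻⁴ M
Since BiI₃ needs less I⁻ to reach saturation, it precipitates first.

BiI₃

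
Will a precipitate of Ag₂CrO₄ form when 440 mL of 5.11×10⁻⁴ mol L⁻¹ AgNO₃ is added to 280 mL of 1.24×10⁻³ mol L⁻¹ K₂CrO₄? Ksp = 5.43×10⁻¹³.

Yes

The combined volume is 720 mL.
[Ag⁺] = (5.11×10⁻⁴)(440)/720 = 3.12×10⁻⁴ mol L⁻¹
[CrO₄²⁻] = (1.24×10⁻³)(280)/720 = 4.82×10⁻⁴ mol L⁻¹
Q = [Ag⁺]^2[CrO₄²⁻] = 4.70×10⁻¹¹
Since Q (4.70×10⁻¹¹) exceeds Ksp (5.43×10⁻¹³), Ag₂CrO₄ will precipitate.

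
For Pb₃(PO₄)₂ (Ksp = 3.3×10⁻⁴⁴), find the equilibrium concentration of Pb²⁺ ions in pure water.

Pb₃(PO₄)₂(s) ⇌ 3 Pb²⁺(aq) + 2 PO₄³⁻(aq)
For each mole of Pb₃(PO₄)₂ that dissolves per liter, [Pb²⁺] = 3s and [PO₄³⁻] = 2s; let s denote this solubility.
Ksp = [Pb²⁺]^3[PO₄³⁻]^2 = (3s)^3 · (2s)^2 = 108s^5 = 3.3×10⁻⁴⁴
s = 7.9×10⁻¹⁰ mol/L
[Pb²⁺] = 3s = 2.4×10⁻⁹ mol/L

2.4×10⁻⁹ M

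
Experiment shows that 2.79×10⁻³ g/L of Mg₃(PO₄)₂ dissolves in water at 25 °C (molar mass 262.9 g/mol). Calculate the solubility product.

s = (2.79×10⁻³ g L⁻¹)/(262.9 g mol⁻¹) = 1.0612×10⁻⁵ M
Mg₃(PO₄)₂(s) ⇌ 3 Mg²⁺(aq) + 2 PO₄³⁻(aq)
With molar solubility s: [Mg²⁺] = 3s, [PO₄³⁻] = 2s.
Ksp = [Mg²⁺]^3[PO₄³⁻]^2 = (3s)^3 · (2s)^2 = 108s^5
Ksp = 108 × (1.0612×10⁻⁵)^5 = 1.45×10⁻²³

Ksp = 1.45×10⁻²³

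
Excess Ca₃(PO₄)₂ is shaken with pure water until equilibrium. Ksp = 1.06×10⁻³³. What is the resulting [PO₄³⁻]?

1.99×10⁻⁷ M

Ca₃(PO₄)₂(s) ⇌ 3 Ca²⁺(aq) + 2 PO₄³⁻(aq)
Let s be the molar solubility. Then [Ca²⁺] = 3s and [PO₄³⁻] = 2s.
Ksp = [Ca²⁺]^3[PO₄³⁻]^2 = (3s)^3 · (2s)^2 = 108s^5 = 1.06×10⁻³³
s = 9.96×10⁻⁸ mol/L
[PO₄³⁻] = 2s = 1.99×10⁻⁷ mol/L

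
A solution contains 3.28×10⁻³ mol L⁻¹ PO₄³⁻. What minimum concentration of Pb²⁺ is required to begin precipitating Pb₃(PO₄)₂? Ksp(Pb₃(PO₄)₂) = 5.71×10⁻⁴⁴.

Precipitation begins when Q = Ksp.
Pb₃(PO₄)₂(s) ⇌ 3 Pb²⁺(aq) + 2 PO₄³⁻(aq)
Ksp = [Pb²⁺]^3[PO₄³⁻]^2 = [Pb²⁺]^3(3.28×10⁻³)^2
[Pb²⁺]^3 = 5.71×10⁻⁴⁴ / (3.28×10⁻³)^2 = 5.31×10⁻³⁹
[Pb²⁺] = 1.74×10⁻¹³ mol L⁻¹

1.74×10⁻¹³ M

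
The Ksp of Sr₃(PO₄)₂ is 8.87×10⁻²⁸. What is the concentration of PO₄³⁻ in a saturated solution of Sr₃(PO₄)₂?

Sr₃(PO₄)₂(s) ⇌ 3 Sr²⁺(aq) + 2 PO₄³⁻(aq)
Call the molar solubility s, so that [Sr²⁺] = 3s and [PO₄³⁻] = 2s.
Ksp = [Sr²⁺]^3[PO₄³⁻]^2 = (3s)^3 · (2s)^2 = 108s^5 = 8.87×10⁻²⁸
s = 1.52×10⁻⁶ mol L⁻¹
[PO₄³⁻] = 2s = 3.05×10⁻⁶ mol L⁻¹

3.05×10⁻⁶ M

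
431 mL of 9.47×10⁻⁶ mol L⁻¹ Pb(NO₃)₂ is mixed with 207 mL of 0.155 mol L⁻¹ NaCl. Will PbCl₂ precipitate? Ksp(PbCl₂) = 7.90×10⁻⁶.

No

Total volume after mixing = 431 + 207 = 638 mL.
[Pb²⁺] = (9.47×10⁻⁶)(431)/638 = 6.40×10⁻⁶ mol L⁻¹
[Cl⁻] = (0.155)(207)/638 = 5.03×10⁻² mol L⁻¹
Q = [Pb²⁺][Cl⁻]^2 = 1.62×10⁻⁸
Q < Ksp (1.62×10⁻⁸ vs 7.90×10⁻⁶); the solution remains unsaturated and no precipitate forms.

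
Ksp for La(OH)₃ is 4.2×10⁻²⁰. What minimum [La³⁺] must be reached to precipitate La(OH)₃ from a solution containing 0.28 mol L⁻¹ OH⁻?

1.9×10⁻¹⁸ M

Each salt precipitates once Q = Ksp for that salt.
La(OH)₃(s) ⇌ La³⁺(aq) + 3 OH⁻(aq)
Ksp = [La³⁺][OH⁻]^3 = [La³⁺](0.28)^3
[La³⁺] = 4.2×10⁻²⁰ / (0.28)^3 = 1.9×10⁻¹⁸
[La³⁺] = 1.9×10⁻¹⁸ mol L⁻¹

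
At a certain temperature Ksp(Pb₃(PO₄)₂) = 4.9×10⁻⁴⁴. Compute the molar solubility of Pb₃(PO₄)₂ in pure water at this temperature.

8.5×10⁻¹⁰ M

Pb₃(PO₄)₂(s) ⇌ 3 Pb²⁺(aq) + 2 PO₄³⁻(aq)
For each mole of Pb₃(PO₄)₂ that dissolves per liter, [Pb²⁺] = 3s and [PO₄³⁻] = 2s; let s denote this solubility.
Ksp = [Pb²⁺]^3[PO₄³⁻]^2 = (3s)^3 · (2s)^2 = 108s^5
108s^5 = 4.9×10⁻⁴⁴  ⇒  s^5 = 4.5×10⁻⁴⁶
Taking the 5th root, s = 8.5×10⁻¹⁰ mol/L.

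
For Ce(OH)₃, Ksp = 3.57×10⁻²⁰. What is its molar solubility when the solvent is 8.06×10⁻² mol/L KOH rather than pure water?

6.82×10⁻¹⁷ M

Ce(OH)₃(s) ⇌ Ce³⁺(aq) + 3 OH⁻(aq)
The solution already contains OH⁻ at 8.06×10⁻² mol/L. Let s be the molar solubility of Ce(OH)₃.
[OH⁻] ≈ 8.06×10⁻² mol/L (common ion dominates); [Ce³⁺] = s.
Ksp = [Ce³⁺][OH⁻]^3 = s(8.06×10⁻²)^3
s = 3.57×10⁻²⁰ / (8.06×10⁻²)^3 = 6.82×10⁻¹⁷
s = 6.82×10⁻¹⁷ mol/L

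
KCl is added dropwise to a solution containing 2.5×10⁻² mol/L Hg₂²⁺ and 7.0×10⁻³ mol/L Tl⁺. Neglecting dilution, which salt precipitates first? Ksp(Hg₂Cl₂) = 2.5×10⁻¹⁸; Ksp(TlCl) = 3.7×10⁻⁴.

Precipitation begins when Q = Ksp.
For Hg₂Cl₂: [Cl⁻] = (Ksp/[Hg₂²⁺])^(1/2) = 1.0×10⁻⁸ mol/L
For TlCl: [Cl⁻] = (Ksp/[Tl⁺]) = 5.3×10⁻² mol/L
The smaller threshold [Cl⁻] is reached first, so Hg₂Cl₂ precipitates first.

Hg₂Cl₂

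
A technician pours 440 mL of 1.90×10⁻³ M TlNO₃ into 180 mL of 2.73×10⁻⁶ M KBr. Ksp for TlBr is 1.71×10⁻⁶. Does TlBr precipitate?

The combined volume is 620 mL.
[Tl⁺] = (1.90×10⁻³)(440)/620 = 1.35×10⁻³ M
[Br⁻] = (2.73×10⁻⁶)(180)/620 = 7.93×10⁻⁷ M
Q = [Tl⁺][Br⁻] = 1.07×10⁻⁹
Q = 1.07×10⁻⁹ < Ksp = 1.71×10⁻⁶, so the solution is unsaturated and no precipitate forms.

No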